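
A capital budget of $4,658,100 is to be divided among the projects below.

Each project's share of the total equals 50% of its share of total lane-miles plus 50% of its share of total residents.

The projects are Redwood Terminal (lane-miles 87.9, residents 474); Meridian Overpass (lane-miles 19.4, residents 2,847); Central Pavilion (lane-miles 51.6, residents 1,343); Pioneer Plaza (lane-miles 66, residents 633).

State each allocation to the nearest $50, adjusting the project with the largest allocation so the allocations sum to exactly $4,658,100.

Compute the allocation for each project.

Redwood Terminal: $1,118,700 | Meridian Overpass: $1,452,750 | Central Pavilion: $1,124,850 | Pioneer Plaza: $961,800

Lane-miles total 224.9; residents total 5,297.
Blended shares (50% lane-miles + 50% residents): Redwood Terminal 0.2402; Meridian Overpass 0.3119; Central Pavilion 0.2415; Pioneer Plaza 0.2065.
Raw shares: Redwood Terminal 1,118,700.91; Meridian Overpass 1,452,709.08; Central Pavilion 1,124,873.03; Pioneer Plaza 961,816.99.
Rounded to nearest $50: Redwood Terminal $1,118,700; Meridian Overpass $1,452,700; Central Pavilion $1,124,850; Pioneer Plaza $961,800. Sum = $4,658,050.
Difference $4,658,100 − $4,658,050 = +$50 applied to largest allocation (Meridian Overpass): Meridian Overpass becomes $1,452,750.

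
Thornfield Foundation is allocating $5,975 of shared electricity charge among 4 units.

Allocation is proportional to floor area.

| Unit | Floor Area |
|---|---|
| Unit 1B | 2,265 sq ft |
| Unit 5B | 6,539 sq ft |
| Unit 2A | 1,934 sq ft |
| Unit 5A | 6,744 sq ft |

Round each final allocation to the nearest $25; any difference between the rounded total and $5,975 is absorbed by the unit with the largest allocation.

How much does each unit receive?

Sum of floor area: 17,482.
Unrounded shares: Unit 1B 2,265/17,482 × $5,975 = 774.13; Unit 5B 6,539/17,482 × $5,975 = 2,234.90; Unit 2A 1,934/17,482 × $5,975 = 661.00; Unit 5A 6,744/17,482 × $5,975 = 2,304.97.
Rounded to nearest $25: Unit 1B $775; Unit 5B $2,225; Unit 2A $650; Unit 5A $2,300. Sum = $5,950.
Difference $5,975 − $5,950 = +$25 applied to largest allocation (Unit 5A): Unit 5A becomes $2,325.

Unit 1B: $775 | Unit 5B: $2,225 | Unit 2A: $650 | Unit 5A: $2,325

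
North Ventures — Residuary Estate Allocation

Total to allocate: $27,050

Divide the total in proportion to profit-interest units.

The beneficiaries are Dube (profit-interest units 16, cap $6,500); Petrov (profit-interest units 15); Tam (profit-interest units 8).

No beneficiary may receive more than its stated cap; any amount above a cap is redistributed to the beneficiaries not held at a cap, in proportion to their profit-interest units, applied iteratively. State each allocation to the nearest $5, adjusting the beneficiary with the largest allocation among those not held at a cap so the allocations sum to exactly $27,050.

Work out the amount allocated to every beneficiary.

Dube: $6,500; Petrov: $13,400; Tam: $7,150

Combined profit-interest units = 39.
Unconstrained shares: Dube 11,097.44; Petrov 10,403.85; Tam 5,548.72.
Cap binds for Dube ($6,500); remaining pool $20,550 reallocated over remaining profit-interest units 23.
Redistributed shares: Petrov 13,402.17 → $13,400; Tam 7,147.83 → $7,150.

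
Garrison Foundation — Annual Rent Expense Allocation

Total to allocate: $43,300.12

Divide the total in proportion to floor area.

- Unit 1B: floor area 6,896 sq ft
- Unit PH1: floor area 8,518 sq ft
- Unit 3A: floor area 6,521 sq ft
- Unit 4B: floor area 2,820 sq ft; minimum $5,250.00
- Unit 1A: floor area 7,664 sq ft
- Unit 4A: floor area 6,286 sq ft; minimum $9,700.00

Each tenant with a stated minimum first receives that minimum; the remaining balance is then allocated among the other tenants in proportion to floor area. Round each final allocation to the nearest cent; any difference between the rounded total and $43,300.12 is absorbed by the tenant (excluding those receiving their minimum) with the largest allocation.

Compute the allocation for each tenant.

Guaranteed amounts: Unit 4B $5,250.00; Unit 4A $9,700.00. Residual $28,350.12.
Residual split over remaining floor area 29,599: Unit 1B 6,605.0349 → $6,605.03; Unit PH1 8,158.5973 → $8,158.60; Unit 3A 6,245.8574 → $6,245.86; Unit 1A 7,340.6304 → $7,340.63.

Unit 1B: $6,605.03 · Unit PH1: $8,158.60 · Unit 3A: $6,245.86 · Unit 4B: $5,250.00 · Unit 1A: $7,340.63 · Unit 4A: $9,700.00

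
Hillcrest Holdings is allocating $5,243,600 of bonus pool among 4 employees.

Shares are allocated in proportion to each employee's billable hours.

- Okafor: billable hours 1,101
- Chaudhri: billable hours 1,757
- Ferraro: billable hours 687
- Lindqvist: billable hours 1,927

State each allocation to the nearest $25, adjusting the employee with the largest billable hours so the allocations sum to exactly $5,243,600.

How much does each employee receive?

Combined billable hours = 5,472.
Proportional shares: Okafor 1,101/5,472 × $5,243,600 = 1,055,044.52; Chaudhri 1,757/5,472 × $5,243,600 = 1,683,663.23; Ferraro 687/5,472 × $5,243,600 = 658,324.78; Lindqvist 1,927/5,472 × $5,243,600 = 1,846,567.47.
After rounding ($25): Okafor $1,055,050; Chaudhri $1,683,675; Ferraro $658,325; Lindqvist $1,846,575. Sum = $5,243,625.
Difference $5,243,600 − $5,243,625 = −$25 applied to largest billable hours (Lindqvist): Lindqvist becomes $1,846,550.

Okafor: $1,055,050 | Chaudhri: $1,683,675 | Ferraro: $658,325 | Lindqvist: $1,846,550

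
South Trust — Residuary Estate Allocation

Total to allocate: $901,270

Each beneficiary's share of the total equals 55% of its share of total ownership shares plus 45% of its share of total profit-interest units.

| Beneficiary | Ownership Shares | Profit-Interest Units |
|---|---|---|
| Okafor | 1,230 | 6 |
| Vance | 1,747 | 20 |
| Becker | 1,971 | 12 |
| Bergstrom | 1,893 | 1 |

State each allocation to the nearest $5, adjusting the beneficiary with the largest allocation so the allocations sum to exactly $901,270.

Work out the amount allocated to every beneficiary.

Totals — ownership shares 6,841, profit-interest units 39.
Blended shares (55% ownership shares + 45% profit-interest units): Okafor 0.1681; Vance 0.3712; Becker 0.2969; Bergstrom 0.1637.
Unrounded shares: Okafor 151,521.35; Vance 334,572.91; Becker 267,609.79; Bergstrom 147,565.95.
After rounding ($5): Okafor $151,520; Vance $334,575; Becker $267,610; Bergstrom $147,565. Sum = $901,270.
No rounding difference to absorb.

Okafor: $151,520 | Vance: $334,575 | Becker: $267,610 | Bergstrom: $147,565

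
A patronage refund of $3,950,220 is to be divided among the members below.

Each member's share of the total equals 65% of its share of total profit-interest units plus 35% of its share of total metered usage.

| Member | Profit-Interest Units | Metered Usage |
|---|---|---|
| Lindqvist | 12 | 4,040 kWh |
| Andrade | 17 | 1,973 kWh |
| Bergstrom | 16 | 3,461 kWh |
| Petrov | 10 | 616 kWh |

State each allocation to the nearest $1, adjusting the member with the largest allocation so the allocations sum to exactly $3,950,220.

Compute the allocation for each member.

Profit-interest units total 55; metered usage total 10,090.
Combined weights (65% profit-interest units + 35% metered usage): Lindqvist 0.2820; Andrade 0.2693; Bergstrom 0.3091; Petrov 0.1395.
Raw shares: Lindqvist 1,113,791.92; Andrade 1,063,984.41; Bergstrom 1,221,192.42; Petrov 551,251.26.
At nearest $1: Lindqvist $1,113,792; Andrade $1,063,984; Bergstrom $1,221,192; Petrov $551,251. Sum = $3,950,219.
Difference $3,950,220 − $3,950,219 = +$1 applied to largest allocation (Bergstrom): Bergstrom becomes $1,221,193.

Lindqvist: $1,113,792 | Andrade: $1,063,984 | Bergstrom: $1,221,193 | Petrov: $551,251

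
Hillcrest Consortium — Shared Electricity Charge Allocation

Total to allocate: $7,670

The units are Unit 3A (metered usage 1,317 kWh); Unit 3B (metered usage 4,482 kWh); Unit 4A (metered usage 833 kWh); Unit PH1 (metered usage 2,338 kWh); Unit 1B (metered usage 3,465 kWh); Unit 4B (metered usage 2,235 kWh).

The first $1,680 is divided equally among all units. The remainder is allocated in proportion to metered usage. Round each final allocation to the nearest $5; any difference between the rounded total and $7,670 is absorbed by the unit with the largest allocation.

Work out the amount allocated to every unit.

First tranche $1,680 split equally: $280 each.
Remainder $5,990 by metered usage (total 14,670): Unit 3A 537.75 → $540; Unit 3B 1,830.07 → $1,830; Unit 4A 340.13 → $340; Unit PH1 954.64 → $955; Unit 1B 1,414.82 → $1,415; Unit 4B 912.59 → $915.
Rounding difference −$5 on remainder applied to Unit 3B.
Totals: Unit 3A $280 + $540 = $820; Unit 3B $280 + $1,825 = $2,105; Unit 4A $280 + $340 = $620; Unit PH1 $280 + $955 = $1,235; Unit 1B $280 + $1,415 = $1,695; Unit 4B $280 + $915 = $1,195.

Unit 3A: $820 · Unit 3B: $2,105 · Unit 4A: $620 · Unit PH1: $1,235 · Unit 1B: $1,695 · Unit 4B: $1,195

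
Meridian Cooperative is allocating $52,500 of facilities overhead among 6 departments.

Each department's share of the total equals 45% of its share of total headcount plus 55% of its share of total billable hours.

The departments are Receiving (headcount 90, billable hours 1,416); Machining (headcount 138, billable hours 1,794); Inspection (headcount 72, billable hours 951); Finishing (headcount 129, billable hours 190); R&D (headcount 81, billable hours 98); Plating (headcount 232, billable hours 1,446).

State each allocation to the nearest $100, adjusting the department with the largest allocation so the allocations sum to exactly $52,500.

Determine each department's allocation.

Receiving: $9,800 | Machining: $13,200 | Inspection: $7,000 | Finishing: $5,000 | R&D: $3,100 | Plating: $14,400

Totals — headcount 742, billable hours 5,895.
Composite weights (45% headcount + 55% billable hours): Receiving 0.1867; Machining 0.2511; Inspection 0.1324; Finishing 0.0960; R&D 0.0583; Plating 0.2756.
Proportional shares: Receiving 9,801.44; Machining 13,181.27; Inspection 6,950.66; Finishing 5,037.97; R&D 3,059.03; Plating 14,469.62.
After rounding ($100): Receiving $9,800; Machining $13,200; Inspection $7,000; Finishing $5,000; R&D $3,100; Plating $14,500. Sum = $52,600.
Difference $52,500 − $52,600 = −$100 applied to largest allocation (Plating): Plating becomes $14,400.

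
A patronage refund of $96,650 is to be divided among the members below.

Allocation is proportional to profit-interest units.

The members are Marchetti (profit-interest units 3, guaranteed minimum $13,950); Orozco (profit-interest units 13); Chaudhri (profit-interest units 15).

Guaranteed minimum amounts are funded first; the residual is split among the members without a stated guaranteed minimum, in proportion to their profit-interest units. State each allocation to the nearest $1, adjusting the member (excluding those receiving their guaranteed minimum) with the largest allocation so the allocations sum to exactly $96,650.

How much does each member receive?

Marchetti: $13,950 · Orozco: $38,396 · Chaudhri: $44,304

Minimums first: Marchetti $13,950. Balance $82,700.
Balance split over remaining profit-interest units 28: Orozco 38,396.43 → $38,396; Chaudhri 44,303.57 → $44,304.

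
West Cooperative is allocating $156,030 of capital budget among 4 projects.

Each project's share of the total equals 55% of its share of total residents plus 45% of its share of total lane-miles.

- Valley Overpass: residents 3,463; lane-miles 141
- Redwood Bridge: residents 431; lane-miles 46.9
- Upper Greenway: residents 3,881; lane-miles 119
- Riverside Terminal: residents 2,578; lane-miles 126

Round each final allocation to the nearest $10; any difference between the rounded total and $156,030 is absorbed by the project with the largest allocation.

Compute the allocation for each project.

Valley Overpass: $51,570 · Redwood Bridge: $11,180 · Upper Greenway: $51,470 · Riverside Terminal: $41,810

Residents total 10,353; lane-miles total 432.9.
Blended shares (55% residents + 45% lane-miles): Valley Overpass 0.3305; Redwood Bridge 0.0716; Upper Greenway 0.3299; Riverside Terminal 0.2679.
Pro-rata amounts: Valley Overpass 51,574.23; Redwood Bridge 11,179.45; Upper Greenway 51,470.80; Riverside Terminal 41,805.52.
At nearest $10: Valley Overpass $51,570; Redwood Bridge $11,180; Upper Greenway $51,470; Riverside Terminal $41,810. Sum = $156,030.
Sum already equals the total — no adjustment.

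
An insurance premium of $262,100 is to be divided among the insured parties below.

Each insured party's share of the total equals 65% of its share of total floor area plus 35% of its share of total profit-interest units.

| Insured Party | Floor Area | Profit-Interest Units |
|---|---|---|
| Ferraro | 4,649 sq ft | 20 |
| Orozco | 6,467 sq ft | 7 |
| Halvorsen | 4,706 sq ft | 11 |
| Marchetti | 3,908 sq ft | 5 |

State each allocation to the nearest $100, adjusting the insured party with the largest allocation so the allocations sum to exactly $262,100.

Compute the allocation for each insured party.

Ferraro: $82,800; Orozco: $70,800; Halvorsen: $64,100; Marchetti: $44,400

Totals — floor area 19,730, profit-interest units 43.
Composite weights (65% floor area + 35% profit-interest units): Ferraro 0.3160; Orozco 0.2700; Halvorsen 0.2446; Marchetti 0.1694.
Raw shares: Ferraro 82,810.72; Orozco 70,774.99; Halvorsen 64,102.56; Marchetti 44,411.74.
After rounding ($100): Ferraro $82,800; Orozco $70,800; Halvorsen $64,100; Marchetti $44,400. Sum = $262,100.
Rounded total matches; no reconciliation needed.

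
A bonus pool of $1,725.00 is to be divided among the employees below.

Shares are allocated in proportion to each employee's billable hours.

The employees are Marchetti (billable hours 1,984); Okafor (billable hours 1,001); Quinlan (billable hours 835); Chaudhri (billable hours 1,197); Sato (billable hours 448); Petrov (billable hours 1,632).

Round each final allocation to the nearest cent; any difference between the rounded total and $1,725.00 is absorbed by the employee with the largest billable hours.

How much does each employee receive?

Marchetti: $482.24; Okafor: $243.30; Quinlan: $202.96; Chaudhri: $290.94; Sato: $108.89; Petrov: $396.67

Combined billable hours = 1,984 + 1,001 + 835 + 1,197 + 448 + 1,632 = 7,097.
Pro-rata amounts: Marchetti 482.2319; Okafor 243.3035; Quinlan 202.9555; Chaudhri 290.9434; Sato 108.8911; Petrov 396.6747.
At nearest cent: Marchetti $482.23; Okafor $243.30; Quinlan $202.96; Chaudhri $290.94; Sato $108.89; Petrov $396.67. Sum = $1,724.99.
Difference $1,725.00 − $1,724.99 = +$0.01 applied to largest billable hours (Marchetti): Marchetti becomes $482.24.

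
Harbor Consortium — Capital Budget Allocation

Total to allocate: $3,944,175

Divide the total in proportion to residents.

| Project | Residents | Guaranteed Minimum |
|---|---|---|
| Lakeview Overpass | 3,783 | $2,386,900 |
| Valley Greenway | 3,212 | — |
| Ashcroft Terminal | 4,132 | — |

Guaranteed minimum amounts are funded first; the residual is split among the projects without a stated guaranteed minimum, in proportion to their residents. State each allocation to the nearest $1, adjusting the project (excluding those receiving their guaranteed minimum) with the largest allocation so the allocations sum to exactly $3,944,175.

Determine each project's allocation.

Lakeview Overpass: $2,386,900; Valley Greenway: $681,096; Ashcroft Terminal: $876,179

Minimums first: Lakeview Overpass $2,386,900. Balance $1,557,275.
Balance split over remaining residents 7,344: Valley Greenway 681,095.77 → $681,096; Ashcroft Terminal 876,179.23 → $876,179.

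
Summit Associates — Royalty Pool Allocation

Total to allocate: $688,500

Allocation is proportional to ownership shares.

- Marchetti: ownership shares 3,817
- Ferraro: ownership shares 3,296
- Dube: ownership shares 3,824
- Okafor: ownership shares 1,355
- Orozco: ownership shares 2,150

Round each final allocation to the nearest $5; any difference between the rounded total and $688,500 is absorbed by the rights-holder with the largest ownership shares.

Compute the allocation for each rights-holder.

Combined ownership shares = 14,442.
Unrounded shares: Marchetti 3,817/14,442 × $688,500 = 181,969.57; Ferraro 3,296/14,442 × $688,500 = 157,131.70; Dube 3,824/14,442 × $688,500 = 182,303.28; Okafor 1,355/14,442 × $688,500 = 64,597.53; Orozco 2,150/14,442 × $688,500 = 102,497.92.
After rounding ($5): Marchetti $181,970; Ferraro $157,130; Dube $182,305; Okafor $64,600; Orozco $102,500. Sum = $688,505.
Difference $688,500 − $688,505 = −$5 applied to largest ownership shares (Dube): Dube becomes $182,300.

Marchetti: $181,970; Ferraro: $157,130; Dube: $182,300; Okafor: $64,600; Orozco: $102,500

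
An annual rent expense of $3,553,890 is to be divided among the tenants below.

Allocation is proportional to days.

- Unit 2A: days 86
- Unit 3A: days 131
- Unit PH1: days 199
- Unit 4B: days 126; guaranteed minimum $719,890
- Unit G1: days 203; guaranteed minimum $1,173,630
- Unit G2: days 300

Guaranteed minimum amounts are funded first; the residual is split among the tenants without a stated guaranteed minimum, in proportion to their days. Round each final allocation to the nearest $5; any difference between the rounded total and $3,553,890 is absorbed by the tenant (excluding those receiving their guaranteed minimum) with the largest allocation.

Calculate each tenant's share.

Guaranteed amounts: Unit 4B $719,890; Unit G1 $1,173,630. Remaining pool $1,660,370.
Remaining pool split over remaining days 716: Unit 2A 199,429.92 → $199,430; Unit 3A 303,782.78 → $303,785; Unit PH1 461,471.55 → $461,470; Unit G2 695,685.75 → $695,685.

Unit 2A: $199,430 | Unit 3A: $303,785 | Unit PH1: $461,470 | Unit 4B: $719,890 | Unit G1: $1,173,630 | Unit G2: $695,685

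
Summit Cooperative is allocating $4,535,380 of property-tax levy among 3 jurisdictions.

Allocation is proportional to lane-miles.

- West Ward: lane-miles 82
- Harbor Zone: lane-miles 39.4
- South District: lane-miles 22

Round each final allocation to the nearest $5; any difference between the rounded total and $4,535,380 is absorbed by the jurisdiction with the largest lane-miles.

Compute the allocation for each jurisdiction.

Total lane-miles = 82 + 39.4 + 22 = 143.4.
Raw shares: West Ward 2,593,453.00; Harbor Zone 1,246,122.54; South District 695,804.46.
Rounded to nearest $5: West Ward $2,593,455; Harbor Zone $1,246,125; South District $695,805. Sum = $4,535,385.
Difference $4,535,380 − $4,535,385 = −$5 applied to largest lane-miles (West Ward): West Ward becomes $2,593,450.

West Ward: $2,593,450 · Harbor Zone: $1,246,125 · South District: $695,805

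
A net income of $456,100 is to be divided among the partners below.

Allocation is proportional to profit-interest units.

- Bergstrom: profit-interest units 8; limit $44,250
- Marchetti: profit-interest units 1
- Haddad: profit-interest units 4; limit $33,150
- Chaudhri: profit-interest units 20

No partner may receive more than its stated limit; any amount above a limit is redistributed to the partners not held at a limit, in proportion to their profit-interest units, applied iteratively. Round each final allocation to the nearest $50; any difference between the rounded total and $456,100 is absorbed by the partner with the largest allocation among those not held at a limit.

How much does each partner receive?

Bergstrom: $44,250 | Marchetti: $18,050 | Haddad: $33,150 | Chaudhri: $360,650

Total profit-interest units = 33.
Unconstrained shares: Bergstrom 110,569.70; Marchetti 13,821.21; Haddad 55,284.85; Chaudhri 276,424.24.
Cap binds for Bergstrom ($44,250), Haddad ($33,150); balance $378,700 reallocated over remaining profit-interest units 21.
Redistributed shares: Marchetti 18,033.33 → $18,050; Chaudhri 360,666.67 → $360,650.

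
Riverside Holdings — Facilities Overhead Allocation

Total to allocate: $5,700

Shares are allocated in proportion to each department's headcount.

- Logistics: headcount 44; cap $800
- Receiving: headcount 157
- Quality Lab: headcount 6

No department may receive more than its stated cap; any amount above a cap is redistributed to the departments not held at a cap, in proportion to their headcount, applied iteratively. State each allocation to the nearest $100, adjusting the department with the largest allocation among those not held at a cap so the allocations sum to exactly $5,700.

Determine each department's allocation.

Logistics: $800; Receiving: $4,700; Quality Lab: $200

Combined headcount = 207.
Proportional shares (ignoring caps): Logistics 1,211.59; Receiving 4,323.19; Quality Lab 165.22.
Held at cap: Logistics ($800); residual $4,900 reallocated over remaining headcount 163.
Shares after redistribution: Receiving 4,719.63 → $4,700; Quality Lab 180.37 → $200.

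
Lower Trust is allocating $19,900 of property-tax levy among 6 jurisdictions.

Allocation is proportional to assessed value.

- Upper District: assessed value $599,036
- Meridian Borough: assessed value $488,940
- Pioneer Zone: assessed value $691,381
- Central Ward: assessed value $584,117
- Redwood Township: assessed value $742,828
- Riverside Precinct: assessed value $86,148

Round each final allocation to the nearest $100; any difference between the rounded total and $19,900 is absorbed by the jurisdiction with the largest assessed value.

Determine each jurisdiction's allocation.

Assessed value total: 599,036 + 488,940 + 691,381 + 584,117 + 742,828 + 86,148 = 3,192,450.
Pro-rata amounts: Upper District 3,734.07; Meridian Borough 3,047.79; Pioneer Zone 4,309.69; Central Ward 3,641.07; Redwood Township 4,630.39; Riverside Precinct 537.00.
After rounding ($100): Upper District $3,700; Meridian Borough $3,000; Pioneer Zone $4,300; Central Ward $3,600; Redwood Township $4,600; Riverside Precinct $500. Sum = $19,700.
Difference $19,900 − $19,700 = +$200 applied to largest assessed value (Redwood Township): Redwood Township becomes $4,800.

Upper District: $3,700 · Meridian Borough: $3,000 · Pioneer Zone: $4,300 · Central Ward: $3,600 · Redwood Township: $4,800 · Riverside Precinct: $500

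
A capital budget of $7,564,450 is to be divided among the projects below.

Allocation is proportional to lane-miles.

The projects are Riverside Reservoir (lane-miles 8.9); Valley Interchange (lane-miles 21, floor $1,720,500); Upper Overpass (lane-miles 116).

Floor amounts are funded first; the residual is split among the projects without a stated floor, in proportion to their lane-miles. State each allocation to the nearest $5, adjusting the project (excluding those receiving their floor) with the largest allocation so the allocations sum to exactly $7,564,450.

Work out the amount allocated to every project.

Guaranteed amounts: Valley Interchange $1,720,500. Residual $5,843,950.
Residual split over remaining lane-miles 124.9: Riverside Reservoir 416,422.38 → $416,420; Upper Overpass 5,427,527.62 → $5,427,530.

Riverside Reservoir: $416,420 | Valley Interchange: $1,720,500 | Upper Overpass: $5,427,530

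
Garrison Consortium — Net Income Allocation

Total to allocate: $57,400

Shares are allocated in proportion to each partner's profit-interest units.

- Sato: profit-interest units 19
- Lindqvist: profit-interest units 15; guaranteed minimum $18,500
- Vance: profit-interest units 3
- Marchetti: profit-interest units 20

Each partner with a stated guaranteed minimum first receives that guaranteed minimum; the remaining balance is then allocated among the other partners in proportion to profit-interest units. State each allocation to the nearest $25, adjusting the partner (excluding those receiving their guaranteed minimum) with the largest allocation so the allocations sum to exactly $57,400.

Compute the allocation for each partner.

Sato: $17,600 | Lindqvist: $18,500 | Vance: $2,775 | Marchetti: $18,525

Guaranteed amounts: Lindqvist $18,500. Remaining pool $38,900.
Remaining pool split over remaining profit-interest units 42: Sato 17,597.62 → $17,600; Vance 2,778.57 → $2,775; Marchetti 18,523.81 → $18,525.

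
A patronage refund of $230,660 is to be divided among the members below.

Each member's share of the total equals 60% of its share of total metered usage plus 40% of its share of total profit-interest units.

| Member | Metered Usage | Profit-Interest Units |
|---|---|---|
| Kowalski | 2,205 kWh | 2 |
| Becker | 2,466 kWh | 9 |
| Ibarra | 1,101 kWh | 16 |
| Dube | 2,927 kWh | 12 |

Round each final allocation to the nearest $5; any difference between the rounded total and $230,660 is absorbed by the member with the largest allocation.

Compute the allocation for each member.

Totals — metered usage 8,699, profit-interest units 39.
Blended shares (60% metered usage + 40% profit-interest units): Kowalski 0.1726; Becker 0.2624; Ibarra 0.2400; Dube 0.3250.
Raw shares: Kowalski 39,811.75; Becker 60,524.31; Ibarra 55,368.16; Dube 74,955.78.
After rounding ($5): Kowalski $39,810; Becker $60,525; Ibarra $55,370; Dube $74,955. Sum = $230,660.
Rounded total matches; no reconciliation needed.

Kowalski: $39,810; Becker: $60,525; Ibarra: $55,370; Dube: $74,955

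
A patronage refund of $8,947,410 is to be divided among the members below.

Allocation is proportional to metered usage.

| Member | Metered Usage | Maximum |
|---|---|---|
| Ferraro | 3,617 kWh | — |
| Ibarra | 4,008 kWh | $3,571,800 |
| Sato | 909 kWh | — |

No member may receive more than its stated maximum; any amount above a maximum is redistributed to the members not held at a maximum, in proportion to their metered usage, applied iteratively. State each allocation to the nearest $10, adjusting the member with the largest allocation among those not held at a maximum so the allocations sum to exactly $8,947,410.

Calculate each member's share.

Metered usage total: 8,534.
Pro-rata shares before constraints: Ferraro 3,792,217.25; Ibarra 4,202,158.34; Sato 953,034.41.
Capped: Ibarra ($3,571,800); residual $5,375,610 reallocated over remaining metered usage 4,526.
Shares after redistribution: Ferraro 4,295,974.67 → $4,295,970; Sato 1,079,635.33 → $1,079,640.

Ferraro: $4,295,970; Ibarra: $3,571,800; Sato: $1,079,640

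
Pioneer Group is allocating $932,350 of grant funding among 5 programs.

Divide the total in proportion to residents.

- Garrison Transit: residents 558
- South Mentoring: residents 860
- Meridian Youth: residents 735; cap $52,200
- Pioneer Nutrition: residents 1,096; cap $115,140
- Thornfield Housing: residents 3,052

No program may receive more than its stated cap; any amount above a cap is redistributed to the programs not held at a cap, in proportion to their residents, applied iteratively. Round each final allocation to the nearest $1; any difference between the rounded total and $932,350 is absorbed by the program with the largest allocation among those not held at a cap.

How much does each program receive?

Garrison Transit: $95,498; South Mentoring: $147,183; Meridian Youth: $52,200; Pioneer Nutrition: $115,140; Thornfield Housing: $522,329

Residents total: 6,301.
Pro-rata shares before constraints: Garrison Transit 82,566.47; South Mentoring 127,252.98; Meridian Youth 108,756.90; Pioneer Nutrition 162,173.56; Thornfield Housing 451,600.10.
Held at cap: Meridian Youth ($52,200), Pioneer Nutrition ($115,140); remaining pool $765,010 reallocated over remaining residents 4,470.
Remaining shares: Garrison Transit 95,497.89 → $95,498; South Mentoring 147,183.13 → $147,183; Thornfield Housing 522,328.98 → $522,329.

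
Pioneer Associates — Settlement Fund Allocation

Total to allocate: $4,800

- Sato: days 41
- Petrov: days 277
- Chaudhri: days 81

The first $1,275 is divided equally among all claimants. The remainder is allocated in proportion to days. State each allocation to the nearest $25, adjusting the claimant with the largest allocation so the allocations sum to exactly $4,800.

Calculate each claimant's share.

Sato: $775 · Petrov: $2,875 · Chaudhri: $1,150

$1,275 shared equally gives $425 per claimant.
Remainder $3,525 by days (total 399): Sato 362.22 → $350; Petrov 2,447.18 → $2,450; Chaudhri 715.60 → $725.
Totals: Sato $425 + $350 = $775; Petrov $425 + $2,450 = $2,875; Chaudhri $425 + $725 = $1,150.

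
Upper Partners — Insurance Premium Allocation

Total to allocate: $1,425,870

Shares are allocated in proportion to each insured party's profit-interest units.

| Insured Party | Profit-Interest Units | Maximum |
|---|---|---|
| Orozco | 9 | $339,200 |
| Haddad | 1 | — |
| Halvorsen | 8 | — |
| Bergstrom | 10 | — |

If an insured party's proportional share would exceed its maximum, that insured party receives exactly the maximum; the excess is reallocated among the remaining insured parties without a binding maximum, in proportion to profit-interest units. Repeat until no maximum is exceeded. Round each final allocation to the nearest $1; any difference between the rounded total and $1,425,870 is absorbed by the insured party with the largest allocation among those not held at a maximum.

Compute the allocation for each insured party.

Orozco: $339,200 · Haddad: $57,193 · Halvorsen: $457,545 · Bergstrom: $571,932

Sum of profit-interest units: 28.
Pro-rata shares before constraints: Orozco 458,315.36; Haddad 50,923.93; Halvorsen 407,391.43; Bergstrom 509,239.29.
Capped: Orozco ($339,200); balance $1,086,670 reallocated over remaining profit-interest units 19.
Remaining shares: Haddad 57,193.16 → $57,193; Halvorsen 457,545.26 → $457,545; Bergstrom 571,931.58 → $571,932.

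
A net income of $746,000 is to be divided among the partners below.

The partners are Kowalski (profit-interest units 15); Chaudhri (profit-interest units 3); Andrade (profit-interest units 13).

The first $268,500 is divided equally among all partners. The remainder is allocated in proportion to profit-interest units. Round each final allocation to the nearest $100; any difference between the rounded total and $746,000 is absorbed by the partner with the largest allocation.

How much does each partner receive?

Kowalski: $320,600 | Chaudhri: $135,700 | Andrade: $289,700

$268,500 shared equally gives $89,500 per partner.
Remainder $477,500 by profit-interest units (total 31): Kowalski 231,048.39 → $231,000; Chaudhri 46,209.68 → $46,200; Andrade 200,241.94 → $200,200.
Rounding difference +$100 on remainder applied to Kowalski.
Totals: Kowalski $89,500 + $231,100 = $320,600; Chaudhri $89,500 + $46,200 = $135,700; Andrade $89,500 + $200,200 = $289,700.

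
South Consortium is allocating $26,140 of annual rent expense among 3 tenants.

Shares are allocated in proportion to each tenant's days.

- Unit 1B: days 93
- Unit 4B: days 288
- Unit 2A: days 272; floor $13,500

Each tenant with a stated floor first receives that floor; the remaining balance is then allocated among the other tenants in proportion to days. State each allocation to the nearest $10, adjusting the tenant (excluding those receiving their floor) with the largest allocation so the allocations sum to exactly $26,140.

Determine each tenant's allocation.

Unit 1B: $3,090; Unit 4B: $9,550; Unit 2A: $13,500

Minimums first: Unit 2A $13,500. Remaining pool $12,640.
Remaining pool split over remaining days 381: Unit 1B 3,085.35 → $3,090; Unit 4B 9,554.65 → $9,550.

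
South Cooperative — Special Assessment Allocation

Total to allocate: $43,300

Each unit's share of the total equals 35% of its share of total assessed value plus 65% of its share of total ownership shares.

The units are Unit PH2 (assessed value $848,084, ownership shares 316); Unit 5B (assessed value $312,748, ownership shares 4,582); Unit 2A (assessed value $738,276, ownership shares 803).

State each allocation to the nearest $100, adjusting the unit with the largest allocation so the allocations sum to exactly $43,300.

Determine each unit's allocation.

Unit PH2: $8,300 · Unit 5B: $25,100 · Unit 2A: $9,900

Assessed value total 1,899,108; ownership shares total 5,701.
Combined weights (35% assessed value + 65% ownership shares): Unit PH2 0.1923; Unit 5B 0.5801; Unit 2A 0.2276.
Unrounded shares: Unit PH2 8,327.81; Unit 5B 25,116.41; Unit 2A 9,855.78.
After rounding ($100): Unit PH2 $8,300; Unit 5B $25,100; Unit 2A $9,900. Sum = $43,300.
No rounding difference to absorb.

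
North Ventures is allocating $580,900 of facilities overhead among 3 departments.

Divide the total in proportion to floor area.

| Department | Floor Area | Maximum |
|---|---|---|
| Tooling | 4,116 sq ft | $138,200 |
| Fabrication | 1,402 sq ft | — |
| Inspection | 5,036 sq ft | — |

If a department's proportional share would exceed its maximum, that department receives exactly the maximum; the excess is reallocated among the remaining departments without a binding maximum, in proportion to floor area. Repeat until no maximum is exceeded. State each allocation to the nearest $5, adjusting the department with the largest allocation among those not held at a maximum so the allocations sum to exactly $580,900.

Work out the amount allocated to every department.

Tooling: $138,200; Fabrication: $96,405; Inspection: $346,295

Floor area total: 10,554.
Unconstrained shares: Tooling 226,547.70; Fabrication 77,167.12; Inspection 277,185.18.
Capped: Tooling ($138,200); residual $442,700 reallocated over remaining floor area 6,438.
Remaining shares: Fabrication 96,406.55 → $96,405; Inspection 346,293.45 → $346,295.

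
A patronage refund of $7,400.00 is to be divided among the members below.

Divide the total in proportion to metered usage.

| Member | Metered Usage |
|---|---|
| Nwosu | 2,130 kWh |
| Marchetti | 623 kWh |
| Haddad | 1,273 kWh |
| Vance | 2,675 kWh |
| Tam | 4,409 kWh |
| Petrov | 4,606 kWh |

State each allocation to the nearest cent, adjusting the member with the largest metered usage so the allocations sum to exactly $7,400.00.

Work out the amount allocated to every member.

Nwosu: $1,002.93 | Marchetti: $293.34 | Haddad: $599.40 | Vance: $1,259.54 | Tam: $2,076.01 | Petrov: $2,168.78

Total metered usage = 2,130 + 623 + 1,273 + 2,675 + 4,409 + 4,606 = 15,716.
Raw shares: Nwosu 1,002.9270; Marchetti 293.3444; Haddad 599.4019; Vance 1,259.5444; Tam 2,076.0117; Petrov 2,168.7707.
After rounding (cent): Nwosu $1,002.93; Marchetti $293.34; Haddad $599.40; Vance $1,259.54; Tam $2,076.01; Petrov $2,168.77. Sum = $7,399.99.
Difference $7,400.00 − $7,399.99 = +$0.01 applied to largest metered usage (Petrov): Petrov becomes $2,168.78.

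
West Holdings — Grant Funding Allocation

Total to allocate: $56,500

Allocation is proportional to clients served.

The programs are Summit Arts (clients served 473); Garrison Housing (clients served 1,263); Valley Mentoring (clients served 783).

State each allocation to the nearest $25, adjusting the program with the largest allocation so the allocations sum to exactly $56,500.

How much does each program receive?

Sum of clients served: 2,519.
Unrounded shares: Summit Arts 473/2,519 × $56,500 = 10,609.17; Garrison Housing 1,263/2,519 × $56,500 = 28,328.50; Valley Mentoring 783/2,519 × $56,500 = 17,562.33.
After rounding ($25): Summit Arts $10,600; Garrison Housing $28,325; Valley Mentoring $17,550. Sum = $56,475.
Difference $56,500 − $56,475 = +$25 applied to largest allocation (Garrison Housing): Garrison Housing becomes $28,350.

Summit Arts: $10,600; Garrison Housing: $28,350; Valley Mentoring: $17,550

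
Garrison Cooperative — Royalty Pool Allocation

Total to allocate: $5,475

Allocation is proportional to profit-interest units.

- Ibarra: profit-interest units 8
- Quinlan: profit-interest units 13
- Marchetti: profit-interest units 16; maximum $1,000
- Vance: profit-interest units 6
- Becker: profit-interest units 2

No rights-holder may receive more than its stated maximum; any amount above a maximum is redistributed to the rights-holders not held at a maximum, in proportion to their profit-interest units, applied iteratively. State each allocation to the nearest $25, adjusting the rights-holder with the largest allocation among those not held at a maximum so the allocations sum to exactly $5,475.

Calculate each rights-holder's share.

Total profit-interest units = 45.
Unconstrained shares: Ibarra 973.33; Quinlan 1,581.67; Marchetti 1,946.67; Vance 730.00; Becker 243.33.
Capped: Marchetti ($1,000); remaining pool $4,475 reallocated over remaining profit-interest units 29.
Remaining shares: Ibarra 1,234.48 → $1,225; Quinlan 2,006.03 → $2,000; Vance 925.86 → $925; Becker 308.62 → $300.
Rounding difference +$25 applied to Quinlan → $2,025.

Ibarra: $1,225 | Quinlan: $2,025 | Marchetti: $1,000 | Vance: $925 | Becker: $300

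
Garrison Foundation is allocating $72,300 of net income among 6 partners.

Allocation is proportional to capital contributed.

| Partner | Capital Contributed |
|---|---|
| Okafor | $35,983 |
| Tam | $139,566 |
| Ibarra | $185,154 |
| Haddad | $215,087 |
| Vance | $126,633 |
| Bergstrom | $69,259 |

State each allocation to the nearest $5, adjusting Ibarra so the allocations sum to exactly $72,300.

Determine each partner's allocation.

Capital contributed total: 771,682.
Unrounded shares: Okafor 35,983/771,682 × $72,300 = 3,371.30; Tam 139,566/771,682 × $72,300 = 13,076.14; Ibarra 185,154/771,682 × $72,300 = 17,347.35; Haddad 215,087/771,682 × $72,300 = 20,151.81; Vance 126,633/771,682 × $72,300 = 11,864.43; Bergstrom 69,259/771,682 × $72,300 = 6,488.98.
After rounding ($5): Okafor $3,370; Tam $13,075; Ibarra $17,345; Haddad $20,150; Vance $11,865; Bergstrom $6,490. Sum = $72,295.
Difference $72,300 − $72,295 = +$5 applied to Ibarra: Ibarra becomes $17,350.

Okafor: $3,370 · Tam: $13,075 · Ibarra: $17,350 · Haddad: $20,150 · Vance: $11,865 · Bergstrom: $6,490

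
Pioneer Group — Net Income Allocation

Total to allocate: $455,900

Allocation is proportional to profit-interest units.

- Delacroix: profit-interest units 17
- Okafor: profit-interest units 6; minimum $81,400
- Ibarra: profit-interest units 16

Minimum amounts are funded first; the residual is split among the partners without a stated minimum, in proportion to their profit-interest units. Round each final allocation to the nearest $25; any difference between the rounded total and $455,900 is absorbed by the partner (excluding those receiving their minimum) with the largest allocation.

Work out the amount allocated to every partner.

Minimums first: Okafor $81,400. Residual $374,500.
Residual split over remaining profit-interest units 33: Delacroix 192,924.24 → $192,925; Ibarra 181,575.76 → $181,575.

Delacroix: $192,925 | Okafor: $81,400 | Ibarra: $181,575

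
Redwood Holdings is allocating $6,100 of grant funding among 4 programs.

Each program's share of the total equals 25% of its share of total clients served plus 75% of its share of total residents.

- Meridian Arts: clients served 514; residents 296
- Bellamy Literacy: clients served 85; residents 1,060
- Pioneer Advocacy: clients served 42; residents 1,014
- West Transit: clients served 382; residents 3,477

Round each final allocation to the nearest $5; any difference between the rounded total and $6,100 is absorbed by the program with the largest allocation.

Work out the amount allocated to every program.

Meridian Arts: $1,000 · Bellamy Literacy: $955 · Pioneer Advocacy: $855 · West Transit: $3,290

Clients served total 1,023; residents total 5,847.
Composite weights (25% clients served + 75% residents): Meridian Arts 0.1636; Bellamy Literacy 0.1567; Pioneer Advocacy 0.1403; West Transit 0.5394.
Unrounded shares: Meridian Arts 997.83; Bellamy Literacy 956.11; Pioneer Advocacy 856.02; West Transit 3,290.04.
Rounded to nearest $5: Meridian Arts $1,000; Bellamy Literacy $955; Pioneer Advocacy $855; West Transit $3,290. Sum = $6,100.
Sum already equals the total — no adjustment.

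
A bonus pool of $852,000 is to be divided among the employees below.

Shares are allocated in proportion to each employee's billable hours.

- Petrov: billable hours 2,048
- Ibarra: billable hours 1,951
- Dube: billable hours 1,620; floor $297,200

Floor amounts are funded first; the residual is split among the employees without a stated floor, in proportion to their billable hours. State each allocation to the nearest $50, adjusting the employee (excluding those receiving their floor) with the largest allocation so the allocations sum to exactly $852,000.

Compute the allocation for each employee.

Petrov: $284,150; Ibarra: $270,650; Dube: $297,200

Fund the minimums — Dube $297,200. Balance $554,800.
Balance split over remaining billable hours 3,999: Petrov 284,128.63 → $284,150; Ibarra 270,671.37 → $270,650.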